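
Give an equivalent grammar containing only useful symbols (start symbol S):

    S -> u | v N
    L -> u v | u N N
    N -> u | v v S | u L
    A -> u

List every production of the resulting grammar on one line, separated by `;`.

Generating nonterminals: {A, L, N, S}.
Reachable from S after that: {L, N, S}.
Removed useless symbols: {A} and every production mentioning them.

S -> u | v N; L -> u v | u N N; N -> u | v v S | u L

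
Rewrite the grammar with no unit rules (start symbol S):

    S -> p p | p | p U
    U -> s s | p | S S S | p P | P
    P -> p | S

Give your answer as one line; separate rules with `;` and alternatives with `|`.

S -> p p | p | p U; U -> s s | p | S S S | p P | p p | p U; P -> p p | p | p U

Unit pairs: P ⇒* {S}; U ⇒* {P, S}.
For every A with A ⇒* B via unit rules, add B's non-unit alternatives to A; then delete every rule of the form X → Y.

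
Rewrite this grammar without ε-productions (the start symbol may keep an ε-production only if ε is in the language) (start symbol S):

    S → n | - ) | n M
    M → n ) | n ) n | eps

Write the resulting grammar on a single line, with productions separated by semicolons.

S → n | - ) | n M; M → n ) | n ) n

The nullable symbols are {M}.
ε ∉ L(G), so no ε-production is kept.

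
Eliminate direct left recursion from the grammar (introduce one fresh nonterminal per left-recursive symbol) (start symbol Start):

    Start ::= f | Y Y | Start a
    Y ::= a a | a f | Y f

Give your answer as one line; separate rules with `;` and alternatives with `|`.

Start, Y are directly left-recursive.
For Start: α = {a}, β = {f, Y Y}. Rewrite as Start → β Start1 and Start1 → α Start1 | ε.
For Y: α = {f}, β = {a a, a f}. Rewrite as Y → β Y1 and Y1 → α Y1 | ε.

Start ::= f Start1 | Y Y Start1; Y ::= a a Y1 | a f Y1; Start1 ::= a Start1 | ε; Y1 ::= f Y1 | ε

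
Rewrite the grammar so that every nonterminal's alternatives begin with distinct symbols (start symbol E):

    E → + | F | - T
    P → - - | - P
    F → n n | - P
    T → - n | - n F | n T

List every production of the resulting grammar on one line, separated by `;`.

E → + | F | - T; P → - P'; F → n n | - P; T → n T | - n T'; P' → - | P; T' → ε | F

P has alternatives sharing prefix '-': factor to P → - P' with P' → - | P.
T has alternatives sharing prefix '- n': factor to T → - n T' with T' → ε | F.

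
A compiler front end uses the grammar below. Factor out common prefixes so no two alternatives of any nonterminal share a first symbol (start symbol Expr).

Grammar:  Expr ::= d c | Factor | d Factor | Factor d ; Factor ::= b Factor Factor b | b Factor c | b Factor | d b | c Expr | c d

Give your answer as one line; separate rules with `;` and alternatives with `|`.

Expr has alternatives sharing prefix 'd': factor to Expr → d Expr1 with Expr1 → c | Factor.
Expr has alternatives sharing prefix 'Factor': factor to Expr → Factor Expr2 with Expr2 → ε | d.
Factor has alternatives sharing prefix 'b Factor': factor to Factor → b Factor Factor1 with Factor1 → Factor b | c | ε.
Factor has alternatives sharing prefix 'c': factor to Factor → c Factor2 with Factor2 → Expr | d.

Expr ::= d Expr1 | Factor Expr2; Factor ::= d b | b Factor Factor1 | c Factor2; Expr1 ::= c | Factor; Expr2 ::= ε | d; Factor1 ::= Factor b | c | ε; Factor2 ::= Expr | d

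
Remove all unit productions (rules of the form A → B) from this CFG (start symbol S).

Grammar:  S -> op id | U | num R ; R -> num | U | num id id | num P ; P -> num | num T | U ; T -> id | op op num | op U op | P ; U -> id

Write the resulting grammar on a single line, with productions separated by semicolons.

S -> id | op id | num R; R -> id | num | num id id | num P; P -> id | num | num T; T -> id | num | num T | op op num | op U op; U -> id

Unit pairs: P ⇒* {U}; R ⇒* {U}; S ⇒* {U}; T ⇒* {P, U}.
Replace each nonterminal's rules with the union of the non-unit rules of every nonterminal it unit-derives.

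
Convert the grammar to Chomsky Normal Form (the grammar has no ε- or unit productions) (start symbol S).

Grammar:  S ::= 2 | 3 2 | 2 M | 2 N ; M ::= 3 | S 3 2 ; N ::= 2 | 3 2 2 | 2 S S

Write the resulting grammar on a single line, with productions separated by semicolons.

Introduce a nonterminal for each terminal appearing in a rule of length ≥ 2: X1 → 3, X2 → 2.
Binarize each right-hand side of length ≥ 3 by chaining fresh nonterminals (Y1, Y2, …): affected rules were M → S X1 X2; N → X1 X2 X2; N → X2 S S.

S ::= 2 | X1 X2 | X2 M | X2 N; M ::= 3 | S Y1; N ::= 2 | X1 Y2 | X2 Y3; X1 ::= 3; X2 ::= 2; Y1 ::= X1 X2; Y2 ::= X2 X2; Y3 ::= S S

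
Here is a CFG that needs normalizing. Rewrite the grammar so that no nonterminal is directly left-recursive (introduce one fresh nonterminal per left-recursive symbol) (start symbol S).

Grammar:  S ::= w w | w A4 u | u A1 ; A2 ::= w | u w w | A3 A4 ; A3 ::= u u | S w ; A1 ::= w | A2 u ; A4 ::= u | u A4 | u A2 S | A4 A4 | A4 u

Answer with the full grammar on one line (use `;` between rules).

Left recursion appears on A4.
For A4: α = {A4, u}, β = {u, u A4, u A2 S}. Rewrite as A4 → β A4' and A4' → α A4' | ε.

S ::= w w | w A4 u | u A1; A2 ::= w | u w w | A3 A4; A3 ::= u u | S w; A1 ::= w | A2 u; A4 ::= u A4' | u A4 A4' | u A2 S A4'; A4' ::= A4 A4' | u A4' | eps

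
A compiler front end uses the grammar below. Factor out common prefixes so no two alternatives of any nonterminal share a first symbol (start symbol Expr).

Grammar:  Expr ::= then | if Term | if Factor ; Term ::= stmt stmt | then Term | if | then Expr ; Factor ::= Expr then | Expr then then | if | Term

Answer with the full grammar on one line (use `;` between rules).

Expr ::= then | if Expr1; Term ::= stmt stmt | if | then Term1; Factor ::= if | Term | Expr then Factor1; Expr1 ::= Term | Factor; Term1 ::= Term | Expr; Factor1 ::= ε | then

Expr has alternatives sharing prefix 'if': factor to Expr → if Expr1 with Expr1 → Term | Factor.
Term has alternatives sharing prefix 'then': factor to Term → then Term1 with Term1 → Term | Expr.
Factor has alternatives sharing prefix 'Expr then': factor to Factor → Expr then Factor1 with Factor1 → ε | then.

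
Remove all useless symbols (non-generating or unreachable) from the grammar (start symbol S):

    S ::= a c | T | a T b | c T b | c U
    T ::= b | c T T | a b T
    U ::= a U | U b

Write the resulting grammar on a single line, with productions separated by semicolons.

S ::= a c | T | a T b | c T b; T ::= b | c T T | a b T

Generating nonterminals: {S, T}.
Reachable from S after that: {S, T}.
Removed useless symbols: {U} and every production mentioning them.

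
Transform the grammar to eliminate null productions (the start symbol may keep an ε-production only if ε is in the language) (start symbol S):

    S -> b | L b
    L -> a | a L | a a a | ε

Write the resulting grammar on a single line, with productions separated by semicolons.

S -> b | L b; L -> a | a L | a a a

Nullable nonterminals: {L}.
ε ∉ L(G), so no ε-production is kept.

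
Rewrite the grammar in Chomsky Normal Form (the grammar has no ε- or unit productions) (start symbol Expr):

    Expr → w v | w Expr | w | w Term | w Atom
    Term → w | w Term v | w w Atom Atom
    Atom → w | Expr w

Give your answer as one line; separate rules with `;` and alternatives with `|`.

Introduce a nonterminal for each terminal appearing in a rule of length ≥ 2: X1 → w, X2 → v.
Binarize each right-hand side of length ≥ 3 by chaining fresh nonterminals (Y1, Y2, …): affected rules were Term → X1 Term X2; Term → X1 X1 Atom Atom.

Expr → X1 X2 | X1 Expr | w | X1 Term | X1 Atom; Term → w | X1 Y1 | X1 Y2; Atom → w | Expr X1; X1 → w; X2 → v; Y1 → Term X2; Y2 → X1 Y3; Y3 → Atom Atom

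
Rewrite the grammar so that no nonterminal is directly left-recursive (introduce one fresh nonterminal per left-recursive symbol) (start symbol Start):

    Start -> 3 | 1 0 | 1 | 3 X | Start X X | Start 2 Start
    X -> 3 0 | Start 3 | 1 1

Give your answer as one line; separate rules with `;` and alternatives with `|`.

Directly left-recursive nonterminal: Start.
For Start: α = {X X, 2 Start}, β = {3, 1 0, 1, 3 X}. Rewrite as Start → β Start1 and Start1 → α Start1 | ε.

Start -> 3 Start1 | 1 0 Start1 | 1 Start1 | 3 X Start1; X -> 3 0 | Start 3 | 1 1; Start1 -> X X Start1 | 2 Start Start1 | epsilon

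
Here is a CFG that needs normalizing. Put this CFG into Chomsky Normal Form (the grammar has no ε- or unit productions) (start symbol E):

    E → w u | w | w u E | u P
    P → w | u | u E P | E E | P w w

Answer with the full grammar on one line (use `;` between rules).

E → X1 X2 | w | X1 Y1 | X2 P; P → w | u | X2 Y2 | E E | P Y3; X1 → w; X2 → u; Y1 → X2 E; Y2 → E P; Y3 → X1 X1

Introduce a nonterminal for each terminal appearing in a rule of length ≥ 2: X1 → w, X2 → u.
Binarize each right-hand side of length ≥ 3 by chaining fresh nonterminals (Y1, Y2, …): affected rules were E → X1 X2 E; P → X2 E P; P → P X1 X1.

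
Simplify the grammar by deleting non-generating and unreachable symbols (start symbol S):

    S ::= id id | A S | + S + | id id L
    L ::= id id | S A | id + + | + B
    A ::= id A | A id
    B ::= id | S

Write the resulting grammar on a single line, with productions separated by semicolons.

Generating nonterminals: {B, L, S}.
Reachable from S after that: {B, L, S}.
Removed useless symbols: {A} and every production mentioning them.

S ::= id id | + S + | id id L; L ::= id id | id + + | + B; B ::= id | S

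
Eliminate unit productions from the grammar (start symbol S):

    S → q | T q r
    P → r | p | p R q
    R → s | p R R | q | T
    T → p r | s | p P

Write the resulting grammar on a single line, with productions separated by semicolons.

Unit pairs: R ⇒* {T}.
For every A with A ⇒* B via unit rules, add B's non-unit alternatives to A; then delete every rule of the form X → Y.

S → q | T q r; P → r | p | p R q; R → s | p R R | q | p r | p P; T → p r | s | p P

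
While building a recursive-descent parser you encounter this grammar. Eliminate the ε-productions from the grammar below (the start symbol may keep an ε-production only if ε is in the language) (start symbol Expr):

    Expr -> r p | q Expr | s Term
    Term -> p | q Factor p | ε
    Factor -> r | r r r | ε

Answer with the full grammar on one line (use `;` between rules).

Expr -> r p | q Expr | s Term | s; Term -> p | q Factor p | q p; Factor -> r | r r r

Nullable set = {Factor, Term}.
ε ∉ L(G), so no ε-production is kept.
Expand every rule over subsets of its nullable positions: Expr → s Term gives s Term | s. Term → q Factor p gives q Factor p | q p.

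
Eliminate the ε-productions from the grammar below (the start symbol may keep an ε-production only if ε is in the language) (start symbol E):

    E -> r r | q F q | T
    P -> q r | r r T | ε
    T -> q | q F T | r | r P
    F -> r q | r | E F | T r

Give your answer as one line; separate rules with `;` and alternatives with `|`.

E -> r r | q F q | T; P -> q r | r r T; T -> q | q F T | r | r P; F -> r q | r | E F | T r

Nullable set = {P}.
ε ∉ L(G), so no ε-production is kept.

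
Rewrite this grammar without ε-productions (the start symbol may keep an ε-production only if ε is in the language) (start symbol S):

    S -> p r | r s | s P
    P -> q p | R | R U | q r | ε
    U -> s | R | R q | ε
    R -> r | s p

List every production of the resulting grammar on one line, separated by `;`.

The nullable symbols are {P, U}.
ε ∉ L(G), so no ε-production is kept.
Expand every rule over subsets of its nullable positions: S → s P gives s P | s.

S -> p r | r s | s P | s; P -> q p | R | R U | q r; U -> s | R | R q; R -> r | s p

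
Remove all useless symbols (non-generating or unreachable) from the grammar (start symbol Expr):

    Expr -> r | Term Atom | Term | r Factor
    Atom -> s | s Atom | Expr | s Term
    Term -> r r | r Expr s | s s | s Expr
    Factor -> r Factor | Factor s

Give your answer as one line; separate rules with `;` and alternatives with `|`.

Expr -> r | Term Atom | Term; Atom -> s | s Atom | Expr | s Term; Term -> r r | r Expr s | s s | s Expr

Generating nonterminals: {Atom, Expr, Term}.
Reachable from Expr after that: {Atom, Expr, Term}.
Removed useless symbols: {Factor} and every production mentioning them.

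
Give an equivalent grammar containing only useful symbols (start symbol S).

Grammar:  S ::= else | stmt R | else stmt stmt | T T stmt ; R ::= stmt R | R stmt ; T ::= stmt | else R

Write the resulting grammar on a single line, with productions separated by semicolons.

Generating nonterminals: {S, T}.
Reachable from S after that: {S, T}.
Removed useless symbols: {R} and every production mentioning them.

S ::= else | else stmt stmt | T T stmt; T ::= stmt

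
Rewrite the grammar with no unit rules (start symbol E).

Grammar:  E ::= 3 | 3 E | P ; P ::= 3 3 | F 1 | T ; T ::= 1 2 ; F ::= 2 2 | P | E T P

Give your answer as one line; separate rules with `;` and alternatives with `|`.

E ::= 3 | 3 E | 3 3 | F 1 | 1 2; P ::= 3 3 | F 1 | 1 2; T ::= 1 2; F ::= 2 2 | E T P | 3 3 | F 1 | 1 2

Unit pairs: E ⇒* {P, T}; F ⇒* {P, T}; P ⇒* {T}.
Replace each nonterminal's rules with the union of the non-unit rules of every nonterminal it unit-derives.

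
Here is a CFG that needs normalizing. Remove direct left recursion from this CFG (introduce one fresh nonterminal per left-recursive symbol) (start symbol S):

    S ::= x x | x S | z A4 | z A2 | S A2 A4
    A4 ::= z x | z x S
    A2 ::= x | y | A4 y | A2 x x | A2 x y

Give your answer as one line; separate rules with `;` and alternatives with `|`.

S ::= x x S' | x S S' | z A4 S' | z A2 S'; A4 ::= z x | z x S; A2 ::= x A2' | y A2' | A4 y A2'; S' ::= A2 A4 S' | ε; A2' ::= x x A2' | x y A2' | ε

Left recursion appears on S, A2.
For S: α = {A2 A4}, β = {x x, x S, z A4, z A2}. Rewrite as S → β S' and S' → α S' | ε.
For A2: α = {x x, x y}, β = {x, y, A4 y}. Rewrite as A2 → β A2' and A2' → α A2' | ε.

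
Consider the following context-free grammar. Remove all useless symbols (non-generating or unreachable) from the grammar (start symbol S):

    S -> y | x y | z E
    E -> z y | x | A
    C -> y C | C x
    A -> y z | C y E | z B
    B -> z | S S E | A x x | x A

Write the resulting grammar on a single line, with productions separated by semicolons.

Generating nonterminals: {A, B, E, S}.
Reachable from S after that: {A, B, E, S}.
Removed useless symbols: {C} and every production mentioning them.

S -> y | x y | z E; E -> z y | x | A; A -> y z | z B; B -> z | S S E | A x x | x A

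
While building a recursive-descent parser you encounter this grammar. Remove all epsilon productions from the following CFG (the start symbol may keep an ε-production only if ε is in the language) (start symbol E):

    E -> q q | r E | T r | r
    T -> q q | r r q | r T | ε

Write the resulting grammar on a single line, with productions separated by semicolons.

The nullable symbols are {T}.
ε ∉ L(G), so no ε-production is kept.
For each production, add variants omitting each subset of nullable occurrences: E → T r gives T r | r. T → r T gives r T | r.

E -> q q | r E | T r | r; T -> q q | r r q | r T | r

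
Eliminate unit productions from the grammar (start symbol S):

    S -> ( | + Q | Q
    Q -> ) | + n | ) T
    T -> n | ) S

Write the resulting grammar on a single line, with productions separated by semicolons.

Unit pairs: S ⇒* {Q}.
Replace each nonterminal's rules with the union of the non-unit rules of every nonterminal it unit-derives.

S -> ( | + Q | ) | + n | ) T; Q -> ) | + n | ) T; T -> n | ) S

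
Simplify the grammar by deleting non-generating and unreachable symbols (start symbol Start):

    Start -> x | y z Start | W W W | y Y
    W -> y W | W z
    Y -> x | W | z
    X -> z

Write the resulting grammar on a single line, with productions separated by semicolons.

Generating nonterminals: {Start, X, Y}.
Reachable from Start after that: {Start, Y}.
Removed useless symbols: {W, X} and every production mentioning them.

Start -> x | y z Start | y Y; Y -> x | z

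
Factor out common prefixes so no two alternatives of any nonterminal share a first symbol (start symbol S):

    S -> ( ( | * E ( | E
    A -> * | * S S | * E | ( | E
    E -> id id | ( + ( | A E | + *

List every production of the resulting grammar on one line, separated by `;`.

S -> ( ( | * E ( | E; A -> ( | E | * A'; E -> id id | ( + ( | A E | + *; A' -> ε | S S | E

A has alternatives sharing prefix '*': factor to A → * A' with A' → ε | S S | E.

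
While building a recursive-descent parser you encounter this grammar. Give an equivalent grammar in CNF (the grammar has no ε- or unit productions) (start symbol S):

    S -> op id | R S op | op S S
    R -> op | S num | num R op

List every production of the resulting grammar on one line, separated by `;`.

S -> X1 X2 | R Y1 | X1 Y2; R -> op | S X3 | X3 Y3; X1 -> op; X2 -> id; X3 -> num; Y1 -> S X1; Y2 -> S S; Y3 -> R X1

Introduce a nonterminal for each terminal appearing in a rule of length ≥ 2: X1 → op, X2 → id, X3 → num.
Binarize each right-hand side of length ≥ 3 by chaining fresh nonterminals (Y1, Y2, …): affected rules were S → R S X1; S → X1 S S; R → X3 R X1.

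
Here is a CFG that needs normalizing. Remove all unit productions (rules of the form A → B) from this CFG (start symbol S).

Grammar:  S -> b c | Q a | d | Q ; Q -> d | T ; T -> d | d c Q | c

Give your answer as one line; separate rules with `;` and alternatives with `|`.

S -> b c | Q a | d | d c Q | c; Q -> d | d c Q | c; T -> d | d c Q | c

Unit pairs: Q ⇒* {T}; S ⇒* {Q, T}.
For every A with A ⇒* B via unit rules, add B's non-unit alternatives to A; then delete every rule of the form X → Y.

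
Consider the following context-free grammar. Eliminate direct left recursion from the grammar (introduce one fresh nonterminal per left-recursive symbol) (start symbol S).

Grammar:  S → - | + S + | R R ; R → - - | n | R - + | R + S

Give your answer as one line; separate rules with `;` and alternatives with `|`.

Directly left-recursive nonterminal: R.
For R: α = {- +, + S}, β = {- -, n}. Rewrite as R → β R' and R' → α R' | ε.

S → - | + S + | R R; R → - - R' | n R'; R' → - + R' | + S R' | ε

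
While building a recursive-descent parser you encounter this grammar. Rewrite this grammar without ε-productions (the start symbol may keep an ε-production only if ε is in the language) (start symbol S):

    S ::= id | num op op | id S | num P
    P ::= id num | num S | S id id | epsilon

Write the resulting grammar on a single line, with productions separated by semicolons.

The nullable symbols are {P}.
ε ∉ L(G), so no ε-production is kept.
For each production, add variants omitting each subset of nullable occurrences: S → num P gives num P | num.

S ::= id | num op op | id S | num P | num; P ::= id num | num S | S id id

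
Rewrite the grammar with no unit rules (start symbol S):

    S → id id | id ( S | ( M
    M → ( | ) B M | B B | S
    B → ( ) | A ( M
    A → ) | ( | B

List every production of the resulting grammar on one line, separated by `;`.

S → id id | id ( S | ( M; M → id id | id ( S | ( M | ( | ) B M | B B; B → ( ) | A ( M; A → ( ) | A ( M | ) | (

Unit pairs: A ⇒* {B}; M ⇒* {S}.
For every A with A ⇒* B via unit rules, add B's non-unit alternatives to A; then delete every rule of the form X → Y.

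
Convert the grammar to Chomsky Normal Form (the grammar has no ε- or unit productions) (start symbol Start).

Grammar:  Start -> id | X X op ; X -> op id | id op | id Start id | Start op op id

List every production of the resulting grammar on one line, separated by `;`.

Introduce a nonterminal for each terminal appearing in a rule of length ≥ 2: X1 → op, X2 → id.
Binarize each right-hand side of length ≥ 3 by chaining fresh nonterminals (Y1, Y2, …): affected rules were Start → X X X1; X → X2 Start X2; X → Start X1 X1 X2.

Start -> id | X Y1; X -> X1 X2 | X2 X1 | X2 Y2 | Start Y3; X1 -> op; X2 -> id; Y1 -> X X1; Y2 -> Start X2; Y3 -> X1 Y4; Y4 -> X1 X2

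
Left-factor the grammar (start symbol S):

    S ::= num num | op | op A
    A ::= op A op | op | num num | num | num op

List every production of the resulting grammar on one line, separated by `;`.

S has alternatives sharing prefix 'op': factor to S → op S' with S' → ε | A.
A has alternatives sharing prefix 'num': factor to A → num A' with A' → num | ε | op.
A has alternatives sharing prefix 'op': factor to A → op A'' with A'' → A op | ε.

S ::= num num | op S'; A ::= num A' | op A''; S' ::= ε | A; A' ::= num | ε | op; A'' ::= A op | ε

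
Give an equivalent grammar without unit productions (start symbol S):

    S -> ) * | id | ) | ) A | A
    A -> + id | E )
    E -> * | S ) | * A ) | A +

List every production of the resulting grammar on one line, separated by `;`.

S -> ) * | id | ) | ) A | + id | E ); A -> + id | E ); E -> * | S ) | * A ) | A +

Unit pairs: S ⇒* {A}.
For each unit pair (A, B), copy every non-unit production of B to A, then drop all unit productions.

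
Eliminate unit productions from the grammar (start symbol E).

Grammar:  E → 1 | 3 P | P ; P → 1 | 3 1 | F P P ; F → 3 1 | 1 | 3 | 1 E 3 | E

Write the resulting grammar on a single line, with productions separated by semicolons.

Unit pairs: E ⇒* {P}; F ⇒* {E, P}.
For every A with A ⇒* B via unit rules, add B's non-unit alternatives to A; then delete every rule of the form X → Y.

E → 1 | 3 P | 3 1 | F P P; P → 1 | 3 1 | F P P; F → 1 | 3 P | 3 1 | 3 | 1 E 3 | F P P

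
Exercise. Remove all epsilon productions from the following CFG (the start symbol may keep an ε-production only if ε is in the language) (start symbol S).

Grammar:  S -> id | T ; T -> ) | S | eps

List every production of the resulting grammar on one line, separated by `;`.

Nullable nonterminals: {S, T}.
ε ∈ L(G) since S is nullable, so keep S → ε.

S -> id | T | ε; T -> ) | S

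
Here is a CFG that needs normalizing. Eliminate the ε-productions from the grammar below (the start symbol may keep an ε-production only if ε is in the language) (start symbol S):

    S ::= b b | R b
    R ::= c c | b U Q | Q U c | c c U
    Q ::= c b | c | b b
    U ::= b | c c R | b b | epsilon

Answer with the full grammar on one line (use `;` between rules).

S ::= b b | R b; R ::= c c | b U Q | b Q | Q U c | Q c | c c U; Q ::= c b | c | b b; U ::= b | c c R | b b

The nullable symbols are {U}.
ε ∉ L(G), so no ε-production is kept.
Expand every rule over subsets of its nullable positions: R → b U Q gives b U Q | b Q. R → Q U c gives Q U c | Q c.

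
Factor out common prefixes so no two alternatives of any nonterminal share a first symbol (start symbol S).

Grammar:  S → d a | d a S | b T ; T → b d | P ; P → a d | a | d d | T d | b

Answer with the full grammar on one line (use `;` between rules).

S → b T | d a S'; T → b d | P; P → d d | T d | b | a P'; S' → eps | S; P' → d | eps

S has alternatives sharing prefix 'd a': factor to S → d a S' with S' → ε | S.
P has alternatives sharing prefix 'a': factor to P → a P' with P' → d | ε.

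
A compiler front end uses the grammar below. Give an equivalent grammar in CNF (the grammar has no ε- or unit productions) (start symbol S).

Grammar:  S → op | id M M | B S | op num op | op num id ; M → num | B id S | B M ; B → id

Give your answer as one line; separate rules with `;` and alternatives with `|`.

S → op | X1 Y1 | B S | X2 Y2 | X2 Y3; M → num | B Y4 | B M; B → id; X1 → id; X2 → op; X3 → num; Y1 → M M; Y2 → X3 X2; Y3 → X3 X1; Y4 → X1 S

Introduce a nonterminal for each terminal appearing in a rule of length ≥ 2: X1 → id, X2 → op, X3 → num.
Binarize each right-hand side of length ≥ 3 by chaining fresh nonterminals (Y1, Y2, …): affected rules were S → X1 M M; S → X2 X3 X2; S → X2 X3 X1; M → B X1 S.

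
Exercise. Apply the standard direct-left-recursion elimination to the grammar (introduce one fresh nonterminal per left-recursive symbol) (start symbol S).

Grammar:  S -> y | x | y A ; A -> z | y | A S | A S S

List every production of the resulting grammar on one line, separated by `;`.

S -> y | x | y A; A -> z A' | y A'; A' -> S A' | S S A' | ε

Directly left-recursive nonterminal: A.
For A: α = {S, S S}, β = {z, y}. Rewrite as A → β A' and A' → α A' | ε.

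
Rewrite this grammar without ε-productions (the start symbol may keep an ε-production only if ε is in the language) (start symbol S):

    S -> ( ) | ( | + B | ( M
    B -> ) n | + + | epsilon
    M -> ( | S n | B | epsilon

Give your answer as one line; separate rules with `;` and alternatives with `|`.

The nullable symbols are {B, M}.
ε ∉ L(G), so no ε-production is kept.
Expand every rule over subsets of its nullable positions: S → + B gives + B | +.

S -> ( ) | ( | + B | + | ( M; B -> ) n | + +; M -> ( | S n | B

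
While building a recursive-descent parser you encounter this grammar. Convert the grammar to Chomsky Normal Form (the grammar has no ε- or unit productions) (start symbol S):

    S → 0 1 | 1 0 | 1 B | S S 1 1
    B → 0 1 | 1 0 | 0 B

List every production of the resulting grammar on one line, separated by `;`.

Introduce a nonterminal for each terminal appearing in a rule of length ≥ 2: X1 → 0, X2 → 1.
Binarize each right-hand side of length ≥ 3 by chaining fresh nonterminals (Y1, Y2, …): affected rules were S → S S X2 X2.

S → X1 X2 | X2 X1 | X2 B | S Y1; B → X1 X2 | X2 X1 | X1 B; X1 → 0; X2 → 1; Y1 → S Y2; Y2 → X2 X2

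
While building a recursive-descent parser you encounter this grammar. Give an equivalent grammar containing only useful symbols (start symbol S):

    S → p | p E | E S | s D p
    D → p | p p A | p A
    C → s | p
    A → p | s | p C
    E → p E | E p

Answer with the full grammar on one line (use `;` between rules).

Generating nonterminals: {A, C, D, S}.
Reachable from S after that: {A, C, D, S}.
Removed useless symbols: {E} and every production mentioning them.

S → p | s D p; D → p | p p A | p A; C → s | p; A → p | s | p C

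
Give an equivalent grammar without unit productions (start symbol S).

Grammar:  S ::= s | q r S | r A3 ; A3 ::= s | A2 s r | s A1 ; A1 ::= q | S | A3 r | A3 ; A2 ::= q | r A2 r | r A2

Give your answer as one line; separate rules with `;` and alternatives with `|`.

Unit pairs: A1 ⇒* {A3, S}.
For each unit pair (A, B), copy every non-unit production of B to A, then drop all unit productions.

S ::= s | q r S | r A3; A3 ::= s | A2 s r | s A1; A1 ::= q | A3 r | s | q r S | r A3 | A2 s r | s A1; A2 ::= q | r A2 r | r A2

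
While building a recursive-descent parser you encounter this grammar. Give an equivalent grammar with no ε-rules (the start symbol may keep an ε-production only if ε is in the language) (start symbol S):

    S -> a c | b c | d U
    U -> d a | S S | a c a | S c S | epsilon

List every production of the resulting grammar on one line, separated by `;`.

Nullable set = {U}.
ε ∉ L(G), so no ε-production is kept.
Add the nullable-subset variants: S → d U gives d U | d.

S -> a c | b c | d U | d; U -> d a | S S | a c a | S c S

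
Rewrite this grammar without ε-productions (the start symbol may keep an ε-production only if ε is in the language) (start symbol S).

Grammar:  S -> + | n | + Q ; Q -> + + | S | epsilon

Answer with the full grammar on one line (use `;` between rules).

S -> + | n | + Q; Q -> + + | S

Nullable nonterminals: {Q}.
ε ∉ L(G), so no ε-production is kept.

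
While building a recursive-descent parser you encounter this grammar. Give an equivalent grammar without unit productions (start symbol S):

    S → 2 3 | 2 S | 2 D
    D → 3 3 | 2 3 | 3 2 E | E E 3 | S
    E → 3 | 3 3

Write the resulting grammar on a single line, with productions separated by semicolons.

S → 2 3 | 2 S | 2 D; D → 2 3 | 2 S | 2 D | 3 3 | 3 2 E | E E 3; E → 3 | 3 3

Unit pairs: D ⇒* {S}.
For every A with A ⇒* B via unit rules, add B's non-unit alternatives to A; then delete every rule of the form X → Y.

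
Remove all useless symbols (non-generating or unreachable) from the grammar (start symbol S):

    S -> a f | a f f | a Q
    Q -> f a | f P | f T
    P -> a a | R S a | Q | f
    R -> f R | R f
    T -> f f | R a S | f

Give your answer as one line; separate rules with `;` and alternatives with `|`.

S -> a f | a f f | a Q; Q -> f a | f P | f T; P -> a a | Q | f; T -> f f | f

Generating nonterminals: {P, Q, S, T}.
Reachable from S after that: {P, Q, S, T}.
Removed useless symbols: {R} and every production mentioning them.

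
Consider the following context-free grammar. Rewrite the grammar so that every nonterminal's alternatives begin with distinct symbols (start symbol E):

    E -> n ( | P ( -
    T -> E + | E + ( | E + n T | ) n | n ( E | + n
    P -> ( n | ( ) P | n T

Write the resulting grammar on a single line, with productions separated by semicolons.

E -> n ( | P ( -; T -> ) n | n ( E | + n | E + T'; P -> n T | ( P'; T' -> ε | ( | n T; P' -> n | ) P

T has alternatives sharing prefix 'E +': factor to T → E + T' with T' → ε | ( | n T.
P has alternatives sharing prefix '(': factor to P → ( P' with P' → n | ) P.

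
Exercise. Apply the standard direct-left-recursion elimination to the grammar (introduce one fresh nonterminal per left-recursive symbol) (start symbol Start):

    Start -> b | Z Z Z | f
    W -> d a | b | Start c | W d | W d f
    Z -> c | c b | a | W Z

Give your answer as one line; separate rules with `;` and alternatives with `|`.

Directly left-recursive nonterminal: W.
For W: α = {d, d f}, β = {d a, b, Start c}. Rewrite as W → β W1 and W1 → α W1 | ε.

Start -> b | Z Z Z | f; W -> d a W1 | b W1 | Start c W1; Z -> c | c b | a | W Z; W1 -> d W1 | d f W1 | ε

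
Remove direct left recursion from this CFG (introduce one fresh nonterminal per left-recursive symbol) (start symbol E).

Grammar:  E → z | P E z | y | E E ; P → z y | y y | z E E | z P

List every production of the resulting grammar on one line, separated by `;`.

E → z E' | P E z E' | y E'; P → z y | y y | z E E | z P; E' → E E' | eps

Directly left-recursive nonterminal: E.
For E: α = {E}, β = {z, P E z, y}. Rewrite as E → β E' and E' → α E' | ε.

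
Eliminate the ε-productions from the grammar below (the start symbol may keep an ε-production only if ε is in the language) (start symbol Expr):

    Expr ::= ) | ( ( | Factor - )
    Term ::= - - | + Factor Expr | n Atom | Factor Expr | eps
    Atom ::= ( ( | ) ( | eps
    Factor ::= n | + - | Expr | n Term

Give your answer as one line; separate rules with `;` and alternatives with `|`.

Nullable set = {Atom, Term}.
ε ∉ L(G), so no ε-production is kept.
For each production, add variants omitting each subset of nullable occurrences: Term → n Atom gives n Atom | n.

Expr ::= ) | ( ( | Factor - ); Term ::= - - | + Factor Expr | n Atom | n | Factor Expr; Atom ::= ( ( | ) (; Factor ::= n | + - | Expr | n Term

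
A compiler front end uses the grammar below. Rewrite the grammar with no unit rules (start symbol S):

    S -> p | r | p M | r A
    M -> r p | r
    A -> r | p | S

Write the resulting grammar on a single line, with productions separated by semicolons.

Unit pairs: A ⇒* {S}.
For every A with A ⇒* B via unit rules, add B's non-unit alternatives to A; then delete every rule of the form X → Y.

S -> p | r | p M | r A; M -> r p | r; A -> p | r | p M | r A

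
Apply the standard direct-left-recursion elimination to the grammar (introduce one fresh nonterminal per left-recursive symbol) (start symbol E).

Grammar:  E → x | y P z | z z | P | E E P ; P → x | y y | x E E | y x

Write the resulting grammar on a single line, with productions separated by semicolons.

E → x E' | y P z E' | z z E' | P E'; P → x | y y | x E E | y x; E' → E P E' | eps

E is directly left-recursive.
For E: α = {E P}, β = {x, y P z, z z, P}. Rewrite as E → β E' and E' → α E' | ε.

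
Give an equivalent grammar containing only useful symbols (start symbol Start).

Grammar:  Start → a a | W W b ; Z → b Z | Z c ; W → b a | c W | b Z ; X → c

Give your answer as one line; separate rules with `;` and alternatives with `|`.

Start → a a | W W b; W → b a | c W

Generating nonterminals: {Start, W, X}.
Reachable from Start after that: {Start, W}.
Removed useless symbols: {X, Z} and every production mentioning them.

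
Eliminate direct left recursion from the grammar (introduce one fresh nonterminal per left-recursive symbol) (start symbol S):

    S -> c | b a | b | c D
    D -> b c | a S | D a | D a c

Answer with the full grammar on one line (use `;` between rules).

Directly left-recursive nonterminal: D.
For D: α = {a, a c}, β = {b c, a S}. Rewrite as D → β D' and D' → α D' | ε.

S -> c | b a | b | c D; D -> b c D' | a S D'; D' -> a D' | a c D' | epsilon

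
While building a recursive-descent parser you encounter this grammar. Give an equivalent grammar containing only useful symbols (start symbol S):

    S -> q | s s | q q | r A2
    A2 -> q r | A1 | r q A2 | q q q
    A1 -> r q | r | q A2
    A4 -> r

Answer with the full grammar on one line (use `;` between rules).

Generating nonterminals: {A1, A2, A4, S}.
Reachable from S after that: {A1, A2, S}.
Removed useless symbols: {A4} and every production mentioning them.

S -> q | s s | q q | r A2; A2 -> q r | A1 | r q A2 | q q q; A1 -> r q | r | q A2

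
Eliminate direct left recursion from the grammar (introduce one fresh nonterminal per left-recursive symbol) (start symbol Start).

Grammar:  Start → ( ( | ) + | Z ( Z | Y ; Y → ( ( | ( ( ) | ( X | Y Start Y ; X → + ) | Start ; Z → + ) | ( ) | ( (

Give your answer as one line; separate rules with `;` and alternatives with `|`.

Start → ( ( | ) + | Z ( Z | Y; Y → ( ( Y1 | ( ( ) Y1 | ( X Y1; X → + ) | Start; Z → + ) | ( ) | ( (; Y1 → Start Y Y1 | ε

Directly left-recursive nonterminal: Y.
For Y: α = {Start Y}, β = {( (, ( ( ), ( X}. Rewrite as Y → β Y1 and Y1 → α Y1 | ε.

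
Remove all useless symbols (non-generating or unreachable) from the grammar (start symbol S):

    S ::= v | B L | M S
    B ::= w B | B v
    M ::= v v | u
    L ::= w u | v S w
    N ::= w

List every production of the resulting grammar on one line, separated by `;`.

S ::= v | M S; M ::= v v | u

Generating nonterminals: {L, M, N, S}.
Reachable from S after that: {M, S}.
Removed useless symbols: {B, L, N} and every production mentioning them.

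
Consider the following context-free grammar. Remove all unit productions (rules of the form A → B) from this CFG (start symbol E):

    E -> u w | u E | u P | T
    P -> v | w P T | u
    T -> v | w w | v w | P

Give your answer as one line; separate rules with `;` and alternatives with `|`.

Unit pairs: E ⇒* {P, T}; T ⇒* {P}.
For every A with A ⇒* B via unit rules, add B's non-unit alternatives to A; then delete every rule of the form X → Y.

E -> u w | u E | u P | v | w P T | u | w w | v w; P -> v | w P T | u; T -> v | w P T | u | w w | v w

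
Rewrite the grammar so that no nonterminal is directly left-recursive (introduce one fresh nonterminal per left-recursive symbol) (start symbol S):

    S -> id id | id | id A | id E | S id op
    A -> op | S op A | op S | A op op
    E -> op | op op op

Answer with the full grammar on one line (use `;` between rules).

S -> id id S' | id S' | id A S' | id E S'; A -> op A' | S op A A' | op S A'; E -> op | op op op; S' -> id op S' | ε; A' -> op op A' | ε

Directly left-recursive nonterminals: S, A.
For S: α = {id op}, β = {id id, id, id A, id E}. Rewrite as S → β S' and S' → α S' | ε.
For A: α = {op op}, β = {op, S op A, op S}. Rewrite as A → β A' and A' → α A' | ε.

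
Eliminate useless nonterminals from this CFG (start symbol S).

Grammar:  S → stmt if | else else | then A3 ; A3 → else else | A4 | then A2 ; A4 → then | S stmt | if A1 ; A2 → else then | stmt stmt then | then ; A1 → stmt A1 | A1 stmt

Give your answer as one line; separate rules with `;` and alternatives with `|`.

S → stmt if | else else | then A3; A3 → else else | A4 | then A2; A4 → then | S stmt; A2 → else then | stmt stmt then | then

Generating nonterminals: {A2, A3, A4, S}.
Reachable from S after that: {A2, A3, A4, S}.
Removed useless symbols: {A1} and every production mentioning them.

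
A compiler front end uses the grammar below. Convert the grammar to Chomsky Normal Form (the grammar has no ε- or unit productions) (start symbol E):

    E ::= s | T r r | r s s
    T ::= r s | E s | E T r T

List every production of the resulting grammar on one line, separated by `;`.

Introduce a nonterminal for each terminal appearing in a rule of length ≥ 2: X1 → r, X2 → s.
Binarize each right-hand side of length ≥ 3 by chaining fresh nonterminals (Y1, Y2, …): affected rules were E → T X1 X1; E → X1 X2 X2; T → E T X1 T.

E ::= s | T Y1 | X1 Y2; T ::= X1 X2 | E X2 | E Y3; X1 ::= r; X2 ::= s; Y1 ::= X1 X1; Y2 ::= X2 X2; Y3 ::= T Y4; Y4 ::= X1 T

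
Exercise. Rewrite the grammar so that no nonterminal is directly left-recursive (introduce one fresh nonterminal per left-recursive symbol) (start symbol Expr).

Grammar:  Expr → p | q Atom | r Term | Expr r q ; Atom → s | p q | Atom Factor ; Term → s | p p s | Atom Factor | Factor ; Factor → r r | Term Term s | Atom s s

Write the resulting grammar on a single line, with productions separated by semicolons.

Left recursion appears on Expr, Atom.
For Expr: α = {r q}, β = {p, q Atom, r Term}. Rewrite as Expr → β Expr1 and Expr1 → α Expr1 | ε.
For Atom: α = {Factor}, β = {s, p q}. Rewrite as Atom → β Atom1 and Atom1 → α Atom1 | ε.

Expr → p Expr1 | q Atom Expr1 | r Term Expr1; Atom → s Atom1 | p q Atom1; Term → s | p p s | Atom Factor | Factor; Factor → r r | Term Term s | Atom s s; Expr1 → r q Expr1 | eps; Atom1 → Factor Atom1 | eps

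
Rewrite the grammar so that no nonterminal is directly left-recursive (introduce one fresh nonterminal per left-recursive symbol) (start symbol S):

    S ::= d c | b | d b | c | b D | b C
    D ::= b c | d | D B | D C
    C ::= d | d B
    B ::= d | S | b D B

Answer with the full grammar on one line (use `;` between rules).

Directly left-recursive nonterminal: D.
For D: α = {B, C}, β = {b c, d}. Rewrite as D → β D' and D' → α D' | ε.

S ::= d c | b | d b | c | b D | b C; D ::= b c D' | d D'; C ::= d | d B; B ::= d | S | b D B; D' ::= B D' | C D' | ε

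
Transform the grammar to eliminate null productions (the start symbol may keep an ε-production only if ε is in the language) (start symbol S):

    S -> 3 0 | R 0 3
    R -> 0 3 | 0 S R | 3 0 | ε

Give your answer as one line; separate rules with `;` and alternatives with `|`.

Nullable set = {R}.
ε ∉ L(G), so no ε-production is kept.
Expand every rule over subsets of its nullable positions: S → R 0 3 gives R 0 3 | 0 3. R → 0 S R gives 0 S R | 0 S.

S -> 3 0 | R 0 3 | 0 3; R -> 0 3 | 0 S R | 0 S | 3 0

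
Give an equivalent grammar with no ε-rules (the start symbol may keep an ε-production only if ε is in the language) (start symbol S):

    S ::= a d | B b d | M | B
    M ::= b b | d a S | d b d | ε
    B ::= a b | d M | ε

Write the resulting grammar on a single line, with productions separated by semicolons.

Nullable nonterminals: {B, M, S}.
ε ∈ L(G) since S is nullable, so keep S → ε.
Expand every rule over subsets of its nullable positions: S → B b d gives B b d | b d. M → d a S gives d a S | d a. B → d M gives d M | d.

S ::= a d | B b d | b d | M | B | ε; M ::= b b | d a S | d a | d b d; B ::= a b | d M | d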